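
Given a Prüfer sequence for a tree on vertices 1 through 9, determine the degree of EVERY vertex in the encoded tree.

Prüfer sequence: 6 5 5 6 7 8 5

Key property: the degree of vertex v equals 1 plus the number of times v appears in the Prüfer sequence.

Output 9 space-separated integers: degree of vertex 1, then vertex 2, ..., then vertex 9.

Answer: 1 1 1 1 4 3 2 2 1

Derivation:
p_1 = 6: count[6] becomes 1
p_2 = 5: count[5] becomes 1
p_3 = 5: count[5] becomes 2
p_4 = 6: count[6] becomes 2
p_5 = 7: count[7] becomes 1
p_6 = 8: count[8] becomes 1
p_7 = 5: count[5] becomes 3
Degrees (1 + count): deg[1]=1+0=1, deg[2]=1+0=1, deg[3]=1+0=1, deg[4]=1+0=1, deg[5]=1+3=4, deg[6]=1+2=3, deg[7]=1+1=2, deg[8]=1+1=2, deg[9]=1+0=1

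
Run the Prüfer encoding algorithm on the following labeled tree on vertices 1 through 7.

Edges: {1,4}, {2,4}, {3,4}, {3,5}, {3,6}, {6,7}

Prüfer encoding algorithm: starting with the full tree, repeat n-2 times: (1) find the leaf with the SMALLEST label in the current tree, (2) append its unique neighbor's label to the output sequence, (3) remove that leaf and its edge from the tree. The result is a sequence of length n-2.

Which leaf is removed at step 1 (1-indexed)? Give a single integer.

Answer: 1

Derivation:
Step 1: current leaves = {1,2,5,7}. Remove leaf 1 (neighbor: 4).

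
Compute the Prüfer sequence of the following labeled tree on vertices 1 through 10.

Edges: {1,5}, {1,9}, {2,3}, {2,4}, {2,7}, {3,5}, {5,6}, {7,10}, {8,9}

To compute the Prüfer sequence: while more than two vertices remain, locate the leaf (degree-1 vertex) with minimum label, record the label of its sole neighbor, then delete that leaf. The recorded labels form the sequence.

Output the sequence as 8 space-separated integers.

Step 1: leaves = {4,6,8,10}. Remove smallest leaf 4, emit neighbor 2.
Step 2: leaves = {6,8,10}. Remove smallest leaf 6, emit neighbor 5.
Step 3: leaves = {8,10}. Remove smallest leaf 8, emit neighbor 9.
Step 4: leaves = {9,10}. Remove smallest leaf 9, emit neighbor 1.
Step 5: leaves = {1,10}. Remove smallest leaf 1, emit neighbor 5.
Step 6: leaves = {5,10}. Remove smallest leaf 5, emit neighbor 3.
Step 7: leaves = {3,10}. Remove smallest leaf 3, emit neighbor 2.
Step 8: leaves = {2,10}. Remove smallest leaf 2, emit neighbor 7.
Done: 2 vertices remain (7, 10). Sequence = [2 5 9 1 5 3 2 7]

Answer: 2 5 9 1 5 3 2 7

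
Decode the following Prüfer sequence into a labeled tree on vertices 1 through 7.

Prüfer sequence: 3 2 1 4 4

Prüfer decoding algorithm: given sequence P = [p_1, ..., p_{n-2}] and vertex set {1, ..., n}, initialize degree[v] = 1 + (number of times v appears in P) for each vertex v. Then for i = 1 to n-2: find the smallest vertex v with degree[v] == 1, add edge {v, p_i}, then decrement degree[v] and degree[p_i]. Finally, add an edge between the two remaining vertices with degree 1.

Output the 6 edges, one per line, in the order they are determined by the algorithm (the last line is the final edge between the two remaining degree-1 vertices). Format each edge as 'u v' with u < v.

Initial degrees: {1:2, 2:2, 3:2, 4:3, 5:1, 6:1, 7:1}
Step 1: smallest deg-1 vertex = 5, p_1 = 3. Add edge {3,5}. Now deg[5]=0, deg[3]=1.
Step 2: smallest deg-1 vertex = 3, p_2 = 2. Add edge {2,3}. Now deg[3]=0, deg[2]=1.
Step 3: smallest deg-1 vertex = 2, p_3 = 1. Add edge {1,2}. Now deg[2]=0, deg[1]=1.
Step 4: smallest deg-1 vertex = 1, p_4 = 4. Add edge {1,4}. Now deg[1]=0, deg[4]=2.
Step 5: smallest deg-1 vertex = 6, p_5 = 4. Add edge {4,6}. Now deg[6]=0, deg[4]=1.
Final: two remaining deg-1 vertices are 4, 7. Add edge {4,7}.

Answer: 3 5
2 3
1 2
1 4
4 6
4 7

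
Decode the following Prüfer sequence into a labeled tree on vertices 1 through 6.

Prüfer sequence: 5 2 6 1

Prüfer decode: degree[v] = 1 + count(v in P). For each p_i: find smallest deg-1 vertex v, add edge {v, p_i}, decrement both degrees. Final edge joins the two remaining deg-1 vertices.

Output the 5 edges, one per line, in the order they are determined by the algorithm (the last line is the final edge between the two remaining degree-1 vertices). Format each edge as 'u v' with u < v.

Initial degrees: {1:2, 2:2, 3:1, 4:1, 5:2, 6:2}
Step 1: smallest deg-1 vertex = 3, p_1 = 5. Add edge {3,5}. Now deg[3]=0, deg[5]=1.
Step 2: smallest deg-1 vertex = 4, p_2 = 2. Add edge {2,4}. Now deg[4]=0, deg[2]=1.
Step 3: smallest deg-1 vertex = 2, p_3 = 6. Add edge {2,6}. Now deg[2]=0, deg[6]=1.
Step 4: smallest deg-1 vertex = 5, p_4 = 1. Add edge {1,5}. Now deg[5]=0, deg[1]=1.
Final: two remaining deg-1 vertices are 1, 6. Add edge {1,6}.

Answer: 3 5
2 4
2 6
1 5
1 6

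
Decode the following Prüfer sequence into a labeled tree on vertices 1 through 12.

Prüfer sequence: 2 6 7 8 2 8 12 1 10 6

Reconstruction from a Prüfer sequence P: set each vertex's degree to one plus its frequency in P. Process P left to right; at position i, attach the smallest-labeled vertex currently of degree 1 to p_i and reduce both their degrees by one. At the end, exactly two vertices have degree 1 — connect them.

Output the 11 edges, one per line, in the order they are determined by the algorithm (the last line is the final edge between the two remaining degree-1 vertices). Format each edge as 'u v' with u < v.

Initial degrees: {1:2, 2:3, 3:1, 4:1, 5:1, 6:3, 7:2, 8:3, 9:1, 10:2, 11:1, 12:2}
Step 1: smallest deg-1 vertex = 3, p_1 = 2. Add edge {2,3}. Now deg[3]=0, deg[2]=2.
Step 2: smallest deg-1 vertex = 4, p_2 = 6. Add edge {4,6}. Now deg[4]=0, deg[6]=2.
Step 3: smallest deg-1 vertex = 5, p_3 = 7. Add edge {5,7}. Now deg[5]=0, deg[7]=1.
Step 4: smallest deg-1 vertex = 7, p_4 = 8. Add edge {7,8}. Now deg[7]=0, deg[8]=2.
Step 5: smallest deg-1 vertex = 9, p_5 = 2. Add edge {2,9}. Now deg[9]=0, deg[2]=1.
Step 6: smallest deg-1 vertex = 2, p_6 = 8. Add edge {2,8}. Now deg[2]=0, deg[8]=1.
Step 7: smallest deg-1 vertex = 8, p_7 = 12. Add edge {8,12}. Now deg[8]=0, deg[12]=1.
Step 8: smallest deg-1 vertex = 11, p_8 = 1. Add edge {1,11}. Now deg[11]=0, deg[1]=1.
Step 9: smallest deg-1 vertex = 1, p_9 = 10. Add edge {1,10}. Now deg[1]=0, deg[10]=1.
Step 10: smallest deg-1 vertex = 10, p_10 = 6. Add edge {6,10}. Now deg[10]=0, deg[6]=1.
Final: two remaining deg-1 vertices are 6, 12. Add edge {6,12}.

Answer: 2 3
4 6
5 7
7 8
2 9
2 8
8 12
1 11
1 10
6 10
6 12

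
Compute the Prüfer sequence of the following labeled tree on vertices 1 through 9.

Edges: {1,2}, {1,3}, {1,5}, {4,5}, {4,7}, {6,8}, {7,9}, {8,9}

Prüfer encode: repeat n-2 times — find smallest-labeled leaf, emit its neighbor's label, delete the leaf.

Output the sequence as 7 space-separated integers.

Step 1: leaves = {2,3,6}. Remove smallest leaf 2, emit neighbor 1.
Step 2: leaves = {3,6}. Remove smallest leaf 3, emit neighbor 1.
Step 3: leaves = {1,6}. Remove smallest leaf 1, emit neighbor 5.
Step 4: leaves = {5,6}. Remove smallest leaf 5, emit neighbor 4.
Step 5: leaves = {4,6}. Remove smallest leaf 4, emit neighbor 7.
Step 6: leaves = {6,7}. Remove smallest leaf 6, emit neighbor 8.
Step 7: leaves = {7,8}. Remove smallest leaf 7, emit neighbor 9.
Done: 2 vertices remain (8, 9). Sequence = [1 1 5 4 7 8 9]

Answer: 1 1 5 4 7 8 9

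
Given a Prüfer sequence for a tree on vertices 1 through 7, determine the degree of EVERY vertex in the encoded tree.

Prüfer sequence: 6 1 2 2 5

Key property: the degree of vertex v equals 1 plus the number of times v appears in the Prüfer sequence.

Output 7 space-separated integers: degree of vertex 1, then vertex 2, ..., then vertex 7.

Answer: 2 3 1 1 2 2 1

Derivation:
p_1 = 6: count[6] becomes 1
p_2 = 1: count[1] becomes 1
p_3 = 2: count[2] becomes 1
p_4 = 2: count[2] becomes 2
p_5 = 5: count[5] becomes 1
Degrees (1 + count): deg[1]=1+1=2, deg[2]=1+2=3, deg[3]=1+0=1, deg[4]=1+0=1, deg[5]=1+1=2, deg[6]=1+1=2, deg[7]=1+0=1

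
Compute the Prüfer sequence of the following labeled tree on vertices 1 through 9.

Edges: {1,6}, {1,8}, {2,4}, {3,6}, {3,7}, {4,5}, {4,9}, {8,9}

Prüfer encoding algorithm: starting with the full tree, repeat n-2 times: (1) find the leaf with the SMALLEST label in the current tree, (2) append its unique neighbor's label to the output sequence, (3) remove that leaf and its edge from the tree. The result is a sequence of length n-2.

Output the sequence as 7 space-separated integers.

Answer: 4 4 9 3 6 1 8

Derivation:
Step 1: leaves = {2,5,7}. Remove smallest leaf 2, emit neighbor 4.
Step 2: leaves = {5,7}. Remove smallest leaf 5, emit neighbor 4.
Step 3: leaves = {4,7}. Remove smallest leaf 4, emit neighbor 9.
Step 4: leaves = {7,9}. Remove smallest leaf 7, emit neighbor 3.
Step 5: leaves = {3,9}. Remove smallest leaf 3, emit neighbor 6.
Step 6: leaves = {6,9}. Remove smallest leaf 6, emit neighbor 1.
Step 7: leaves = {1,9}. Remove smallest leaf 1, emit neighbor 8.
Done: 2 vertices remain (8, 9). Sequence = [4 4 9 3 6 1 8]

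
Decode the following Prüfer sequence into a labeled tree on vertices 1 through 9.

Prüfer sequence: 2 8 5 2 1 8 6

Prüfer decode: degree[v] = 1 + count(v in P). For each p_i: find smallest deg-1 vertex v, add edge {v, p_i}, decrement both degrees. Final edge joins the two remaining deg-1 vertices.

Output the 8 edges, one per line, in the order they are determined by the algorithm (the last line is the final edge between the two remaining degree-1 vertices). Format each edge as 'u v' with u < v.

Initial degrees: {1:2, 2:3, 3:1, 4:1, 5:2, 6:2, 7:1, 8:3, 9:1}
Step 1: smallest deg-1 vertex = 3, p_1 = 2. Add edge {2,3}. Now deg[3]=0, deg[2]=2.
Step 2: smallest deg-1 vertex = 4, p_2 = 8. Add edge {4,8}. Now deg[4]=0, deg[8]=2.
Step 3: smallest deg-1 vertex = 7, p_3 = 5. Add edge {5,7}. Now deg[7]=0, deg[5]=1.
Step 4: smallest deg-1 vertex = 5, p_4 = 2. Add edge {2,5}. Now deg[5]=0, deg[2]=1.
Step 5: smallest deg-1 vertex = 2, p_5 = 1. Add edge {1,2}. Now deg[2]=0, deg[1]=1.
Step 6: smallest deg-1 vertex = 1, p_6 = 8. Add edge {1,8}. Now deg[1]=0, deg[8]=1.
Step 7: smallest deg-1 vertex = 8, p_7 = 6. Add edge {6,8}. Now deg[8]=0, deg[6]=1.
Final: two remaining deg-1 vertices are 6, 9. Add edge {6,9}.

Answer: 2 3
4 8
5 7
2 5
1 2
1 8
6 8
6 9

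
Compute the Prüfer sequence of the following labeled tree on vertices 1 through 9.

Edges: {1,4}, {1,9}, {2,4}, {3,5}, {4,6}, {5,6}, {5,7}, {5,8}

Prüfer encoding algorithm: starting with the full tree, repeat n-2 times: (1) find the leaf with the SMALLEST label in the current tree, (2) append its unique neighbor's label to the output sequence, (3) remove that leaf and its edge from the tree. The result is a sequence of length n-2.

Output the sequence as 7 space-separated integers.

Answer: 4 5 5 5 6 4 1

Derivation:
Step 1: leaves = {2,3,7,8,9}. Remove smallest leaf 2, emit neighbor 4.
Step 2: leaves = {3,7,8,9}. Remove smallest leaf 3, emit neighbor 5.
Step 3: leaves = {7,8,9}. Remove smallest leaf 7, emit neighbor 5.
Step 4: leaves = {8,9}. Remove smallest leaf 8, emit neighbor 5.
Step 5: leaves = {5,9}. Remove smallest leaf 5, emit neighbor 6.
Step 6: leaves = {6,9}. Remove smallest leaf 6, emit neighbor 4.
Step 7: leaves = {4,9}. Remove smallest leaf 4, emit neighbor 1.
Done: 2 vertices remain (1, 9). Sequence = [4 5 5 5 6 4 1]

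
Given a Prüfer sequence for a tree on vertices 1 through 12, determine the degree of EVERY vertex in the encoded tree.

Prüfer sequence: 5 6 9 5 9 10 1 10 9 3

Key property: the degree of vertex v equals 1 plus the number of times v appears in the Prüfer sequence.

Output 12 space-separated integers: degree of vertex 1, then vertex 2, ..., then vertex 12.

Answer: 2 1 2 1 3 2 1 1 4 3 1 1

Derivation:
p_1 = 5: count[5] becomes 1
p_2 = 6: count[6] becomes 1
p_3 = 9: count[9] becomes 1
p_4 = 5: count[5] becomes 2
p_5 = 9: count[9] becomes 2
p_6 = 10: count[10] becomes 1
p_7 = 1: count[1] becomes 1
p_8 = 10: count[10] becomes 2
p_9 = 9: count[9] becomes 3
p_10 = 3: count[3] becomes 1
Degrees (1 + count): deg[1]=1+1=2, deg[2]=1+0=1, deg[3]=1+1=2, deg[4]=1+0=1, deg[5]=1+2=3, deg[6]=1+1=2, deg[7]=1+0=1, deg[8]=1+0=1, deg[9]=1+3=4, deg[10]=1+2=3, deg[11]=1+0=1, deg[12]=1+0=1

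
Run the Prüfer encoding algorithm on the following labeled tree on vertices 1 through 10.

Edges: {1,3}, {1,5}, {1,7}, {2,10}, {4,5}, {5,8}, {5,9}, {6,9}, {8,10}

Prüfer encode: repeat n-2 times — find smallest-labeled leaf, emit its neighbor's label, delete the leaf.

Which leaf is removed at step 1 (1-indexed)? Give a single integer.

Step 1: current leaves = {2,3,4,6,7}. Remove leaf 2 (neighbor: 10).

Answer: 2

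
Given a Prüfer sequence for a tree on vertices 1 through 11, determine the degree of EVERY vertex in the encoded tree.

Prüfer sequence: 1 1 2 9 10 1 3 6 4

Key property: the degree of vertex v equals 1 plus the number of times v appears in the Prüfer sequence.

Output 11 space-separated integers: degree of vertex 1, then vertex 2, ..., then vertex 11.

p_1 = 1: count[1] becomes 1
p_2 = 1: count[1] becomes 2
p_3 = 2: count[2] becomes 1
p_4 = 9: count[9] becomes 1
p_5 = 10: count[10] becomes 1
p_6 = 1: count[1] becomes 3
p_7 = 3: count[3] becomes 1
p_8 = 6: count[6] becomes 1
p_9 = 4: count[4] becomes 1
Degrees (1 + count): deg[1]=1+3=4, deg[2]=1+1=2, deg[3]=1+1=2, deg[4]=1+1=2, deg[5]=1+0=1, deg[6]=1+1=2, deg[7]=1+0=1, deg[8]=1+0=1, deg[9]=1+1=2, deg[10]=1+1=2, deg[11]=1+0=1

Answer: 4 2 2 2 1 2 1 1 2 2 1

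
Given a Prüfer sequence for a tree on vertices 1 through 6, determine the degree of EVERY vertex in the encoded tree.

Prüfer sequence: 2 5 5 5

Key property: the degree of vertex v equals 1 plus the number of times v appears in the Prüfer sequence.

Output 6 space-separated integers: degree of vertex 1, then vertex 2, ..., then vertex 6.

Answer: 1 2 1 1 4 1

Derivation:
p_1 = 2: count[2] becomes 1
p_2 = 5: count[5] becomes 1
p_3 = 5: count[5] becomes 2
p_4 = 5: count[5] becomes 3
Degrees (1 + count): deg[1]=1+0=1, deg[2]=1+1=2, deg[3]=1+0=1, deg[4]=1+0=1, deg[5]=1+3=4, deg[6]=1+0=1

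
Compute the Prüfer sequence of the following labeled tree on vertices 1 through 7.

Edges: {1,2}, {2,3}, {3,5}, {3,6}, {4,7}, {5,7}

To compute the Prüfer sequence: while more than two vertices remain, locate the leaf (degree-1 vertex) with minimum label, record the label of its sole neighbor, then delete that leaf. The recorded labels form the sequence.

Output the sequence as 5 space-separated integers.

Answer: 2 3 7 3 5

Derivation:
Step 1: leaves = {1,4,6}. Remove smallest leaf 1, emit neighbor 2.
Step 2: leaves = {2,4,6}. Remove smallest leaf 2, emit neighbor 3.
Step 3: leaves = {4,6}. Remove smallest leaf 4, emit neighbor 7.
Step 4: leaves = {6,7}. Remove smallest leaf 6, emit neighbor 3.
Step 5: leaves = {3,7}. Remove smallest leaf 3, emit neighbor 5.
Done: 2 vertices remain (5, 7). Sequence = [2 3 7 3 5]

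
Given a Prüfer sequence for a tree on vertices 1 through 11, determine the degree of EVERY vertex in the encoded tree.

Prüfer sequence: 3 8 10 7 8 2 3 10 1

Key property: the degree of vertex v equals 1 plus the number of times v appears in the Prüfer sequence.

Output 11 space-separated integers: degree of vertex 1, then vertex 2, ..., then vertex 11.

Answer: 2 2 3 1 1 1 2 3 1 3 1

Derivation:
p_1 = 3: count[3] becomes 1
p_2 = 8: count[8] becomes 1
p_3 = 10: count[10] becomes 1
p_4 = 7: count[7] becomes 1
p_5 = 8: count[8] becomes 2
p_6 = 2: count[2] becomes 1
p_7 = 3: count[3] becomes 2
p_8 = 10: count[10] becomes 2
p_9 = 1: count[1] becomes 1
Degrees (1 + count): deg[1]=1+1=2, deg[2]=1+1=2, deg[3]=1+2=3, deg[4]=1+0=1, deg[5]=1+0=1, deg[6]=1+0=1, deg[7]=1+1=2, deg[8]=1+2=3, deg[9]=1+0=1, deg[10]=1+2=3, deg[11]=1+0=1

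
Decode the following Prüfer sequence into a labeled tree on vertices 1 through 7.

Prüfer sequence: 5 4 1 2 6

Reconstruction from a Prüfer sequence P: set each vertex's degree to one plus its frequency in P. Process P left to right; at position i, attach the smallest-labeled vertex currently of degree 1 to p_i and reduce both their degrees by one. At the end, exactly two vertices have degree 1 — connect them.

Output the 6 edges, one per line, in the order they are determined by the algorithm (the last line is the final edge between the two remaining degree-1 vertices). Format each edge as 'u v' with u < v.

Answer: 3 5
4 5
1 4
1 2
2 6
6 7

Derivation:
Initial degrees: {1:2, 2:2, 3:1, 4:2, 5:2, 6:2, 7:1}
Step 1: smallest deg-1 vertex = 3, p_1 = 5. Add edge {3,5}. Now deg[3]=0, deg[5]=1.
Step 2: smallest deg-1 vertex = 5, p_2 = 4. Add edge {4,5}. Now deg[5]=0, deg[4]=1.
Step 3: smallest deg-1 vertex = 4, p_3 = 1. Add edge {1,4}. Now deg[4]=0, deg[1]=1.
Step 4: smallest deg-1 vertex = 1, p_4 = 2. Add edge {1,2}. Now deg[1]=0, deg[2]=1.
Step 5: smallest deg-1 vertex = 2, p_5 = 6. Add edge {2,6}. Now deg[2]=0, deg[6]=1.
Final: two remaining deg-1 vertices are 6, 7. Add edge {6,7}.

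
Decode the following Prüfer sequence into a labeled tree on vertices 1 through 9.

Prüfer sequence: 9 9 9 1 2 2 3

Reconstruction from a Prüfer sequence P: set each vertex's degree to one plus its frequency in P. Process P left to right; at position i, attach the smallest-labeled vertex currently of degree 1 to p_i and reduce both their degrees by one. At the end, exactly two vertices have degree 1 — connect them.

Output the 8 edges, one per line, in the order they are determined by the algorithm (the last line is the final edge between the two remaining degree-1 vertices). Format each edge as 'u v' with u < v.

Initial degrees: {1:2, 2:3, 3:2, 4:1, 5:1, 6:1, 7:1, 8:1, 9:4}
Step 1: smallest deg-1 vertex = 4, p_1 = 9. Add edge {4,9}. Now deg[4]=0, deg[9]=3.
Step 2: smallest deg-1 vertex = 5, p_2 = 9. Add edge {5,9}. Now deg[5]=0, deg[9]=2.
Step 3: smallest deg-1 vertex = 6, p_3 = 9. Add edge {6,9}. Now deg[6]=0, deg[9]=1.
Step 4: smallest deg-1 vertex = 7, p_4 = 1. Add edge {1,7}. Now deg[7]=0, deg[1]=1.
Step 5: smallest deg-1 vertex = 1, p_5 = 2. Add edge {1,2}. Now deg[1]=0, deg[2]=2.
Step 6: smallest deg-1 vertex = 8, p_6 = 2. Add edge {2,8}. Now deg[8]=0, deg[2]=1.
Step 7: smallest deg-1 vertex = 2, p_7 = 3. Add edge {2,3}. Now deg[2]=0, deg[3]=1.
Final: two remaining deg-1 vertices are 3, 9. Add edge {3,9}.

Answer: 4 9
5 9
6 9
1 7
1 2
2 8
2 3
3 9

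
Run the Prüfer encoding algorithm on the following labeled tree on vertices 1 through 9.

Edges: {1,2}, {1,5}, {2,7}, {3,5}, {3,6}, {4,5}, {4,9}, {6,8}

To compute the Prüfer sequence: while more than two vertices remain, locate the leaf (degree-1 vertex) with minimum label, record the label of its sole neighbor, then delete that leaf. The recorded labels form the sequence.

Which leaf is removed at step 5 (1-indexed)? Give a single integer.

Step 1: current leaves = {7,8,9}. Remove leaf 7 (neighbor: 2).
Step 2: current leaves = {2,8,9}. Remove leaf 2 (neighbor: 1).
Step 3: current leaves = {1,8,9}. Remove leaf 1 (neighbor: 5).
Step 4: current leaves = {8,9}. Remove leaf 8 (neighbor: 6).
Step 5: current leaves = {6,9}. Remove leaf 6 (neighbor: 3).

Answer: 6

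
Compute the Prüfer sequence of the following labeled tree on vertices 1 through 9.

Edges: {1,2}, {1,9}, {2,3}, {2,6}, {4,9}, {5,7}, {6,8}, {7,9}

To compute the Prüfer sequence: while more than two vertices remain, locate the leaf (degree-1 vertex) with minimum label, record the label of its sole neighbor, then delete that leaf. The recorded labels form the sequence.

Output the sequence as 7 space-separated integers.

Answer: 2 9 7 9 6 2 1

Derivation:
Step 1: leaves = {3,4,5,8}. Remove smallest leaf 3, emit neighbor 2.
Step 2: leaves = {4,5,8}. Remove smallest leaf 4, emit neighbor 9.
Step 3: leaves = {5,8}. Remove smallest leaf 5, emit neighbor 7.
Step 4: leaves = {7,8}. Remove smallest leaf 7, emit neighbor 9.
Step 5: leaves = {8,9}. Remove smallest leaf 8, emit neighbor 6.
Step 6: leaves = {6,9}. Remove smallest leaf 6, emit neighbor 2.
Step 7: leaves = {2,9}. Remove smallest leaf 2, emit neighbor 1.
Done: 2 vertices remain (1, 9). Sequence = [2 9 7 9 6 2 1]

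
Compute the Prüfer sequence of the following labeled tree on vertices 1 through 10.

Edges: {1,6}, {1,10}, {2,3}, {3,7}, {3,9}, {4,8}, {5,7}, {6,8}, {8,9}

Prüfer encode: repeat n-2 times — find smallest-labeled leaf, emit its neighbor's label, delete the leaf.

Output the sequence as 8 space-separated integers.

Answer: 3 8 7 3 9 8 6 1

Derivation:
Step 1: leaves = {2,4,5,10}. Remove smallest leaf 2, emit neighbor 3.
Step 2: leaves = {4,5,10}. Remove smallest leaf 4, emit neighbor 8.
Step 3: leaves = {5,10}. Remove smallest leaf 5, emit neighbor 7.
Step 4: leaves = {7,10}. Remove smallest leaf 7, emit neighbor 3.
Step 5: leaves = {3,10}. Remove smallest leaf 3, emit neighbor 9.
Step 6: leaves = {9,10}. Remove smallest leaf 9, emit neighbor 8.
Step 7: leaves = {8,10}. Remove smallest leaf 8, emit neighbor 6.
Step 8: leaves = {6,10}. Remove smallest leaf 6, emit neighbor 1.
Done: 2 vertices remain (1, 10). Sequence = [3 8 7 3 9 8 6 1]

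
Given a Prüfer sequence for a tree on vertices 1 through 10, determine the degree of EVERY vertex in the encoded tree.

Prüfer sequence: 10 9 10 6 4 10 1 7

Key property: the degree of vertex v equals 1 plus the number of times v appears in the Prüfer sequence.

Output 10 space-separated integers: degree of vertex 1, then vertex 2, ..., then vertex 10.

Answer: 2 1 1 2 1 2 2 1 2 4

Derivation:
p_1 = 10: count[10] becomes 1
p_2 = 9: count[9] becomes 1
p_3 = 10: count[10] becomes 2
p_4 = 6: count[6] becomes 1
p_5 = 4: count[4] becomes 1
p_6 = 10: count[10] becomes 3
p_7 = 1: count[1] becomes 1
p_8 = 7: count[7] becomes 1
Degrees (1 + count): deg[1]=1+1=2, deg[2]=1+0=1, deg[3]=1+0=1, deg[4]=1+1=2, deg[5]=1+0=1, deg[6]=1+1=2, deg[7]=1+1=2, deg[8]=1+0=1, deg[9]=1+1=2, deg[10]=1+3=4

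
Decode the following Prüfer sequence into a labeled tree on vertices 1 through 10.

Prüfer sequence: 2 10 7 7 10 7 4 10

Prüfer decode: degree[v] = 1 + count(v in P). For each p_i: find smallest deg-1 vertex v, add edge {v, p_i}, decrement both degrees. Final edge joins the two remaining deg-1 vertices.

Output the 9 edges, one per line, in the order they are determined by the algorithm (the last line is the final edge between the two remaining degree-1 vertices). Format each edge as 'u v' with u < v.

Answer: 1 2
2 10
3 7
5 7
6 10
7 8
4 7
4 10
9 10

Derivation:
Initial degrees: {1:1, 2:2, 3:1, 4:2, 5:1, 6:1, 7:4, 8:1, 9:1, 10:4}
Step 1: smallest deg-1 vertex = 1, p_1 = 2. Add edge {1,2}. Now deg[1]=0, deg[2]=1.
Step 2: smallest deg-1 vertex = 2, p_2 = 10. Add edge {2,10}. Now deg[2]=0, deg[10]=3.
Step 3: smallest deg-1 vertex = 3, p_3 = 7. Add edge {3,7}. Now deg[3]=0, deg[7]=3.
Step 4: smallest deg-1 vertex = 5, p_4 = 7. Add edge {5,7}. Now deg[5]=0, deg[7]=2.
Step 5: smallest deg-1 vertex = 6, p_5 = 10. Add edge {6,10}. Now deg[6]=0, deg[10]=2.
Step 6: smallest deg-1 vertex = 8, p_6 = 7. Add edge {7,8}. Now deg[8]=0, deg[7]=1.
Step 7: smallest deg-1 vertex = 7, p_7 = 4. Add edge {4,7}. Now deg[7]=0, deg[4]=1.
Step 8: smallest deg-1 vertex = 4, p_8 = 10. Add edge {4,10}. Now deg[4]=0, deg[10]=1.
Final: two remaining deg-1 vertices are 9, 10. Add edge {9,10}.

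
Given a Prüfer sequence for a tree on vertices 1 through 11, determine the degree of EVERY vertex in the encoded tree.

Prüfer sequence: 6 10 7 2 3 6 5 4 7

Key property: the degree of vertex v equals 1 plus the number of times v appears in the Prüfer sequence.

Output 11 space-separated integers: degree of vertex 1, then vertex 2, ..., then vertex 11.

p_1 = 6: count[6] becomes 1
p_2 = 10: count[10] becomes 1
p_3 = 7: count[7] becomes 1
p_4 = 2: count[2] becomes 1
p_5 = 3: count[3] becomes 1
p_6 = 6: count[6] becomes 2
p_7 = 5: count[5] becomes 1
p_8 = 4: count[4] becomes 1
p_9 = 7: count[7] becomes 2
Degrees (1 + count): deg[1]=1+0=1, deg[2]=1+1=2, deg[3]=1+1=2, deg[4]=1+1=2, deg[5]=1+1=2, deg[6]=1+2=3, deg[7]=1+2=3, deg[8]=1+0=1, deg[9]=1+0=1, deg[10]=1+1=2, deg[11]=1+0=1

Answer: 1 2 2 2 2 3 3 1 1 2 1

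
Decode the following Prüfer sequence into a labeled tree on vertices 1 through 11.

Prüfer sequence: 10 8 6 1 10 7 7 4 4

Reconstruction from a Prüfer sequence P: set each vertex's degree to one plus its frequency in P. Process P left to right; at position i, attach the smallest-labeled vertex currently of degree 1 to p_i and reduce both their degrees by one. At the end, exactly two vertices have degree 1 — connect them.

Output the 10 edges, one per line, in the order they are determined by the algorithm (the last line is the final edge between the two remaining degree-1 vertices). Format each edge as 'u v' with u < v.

Initial degrees: {1:2, 2:1, 3:1, 4:3, 5:1, 6:2, 7:3, 8:2, 9:1, 10:3, 11:1}
Step 1: smallest deg-1 vertex = 2, p_1 = 10. Add edge {2,10}. Now deg[2]=0, deg[10]=2.
Step 2: smallest deg-1 vertex = 3, p_2 = 8. Add edge {3,8}. Now deg[3]=0, deg[8]=1.
Step 3: smallest deg-1 vertex = 5, p_3 = 6. Add edge {5,6}. Now deg[5]=0, deg[6]=1.
Step 4: smallest deg-1 vertex = 6, p_4 = 1. Add edge {1,6}. Now deg[6]=0, deg[1]=1.
Step 5: smallest deg-1 vertex = 1, p_5 = 10. Add edge {1,10}. Now deg[1]=0, deg[10]=1.
Step 6: smallest deg-1 vertex = 8, p_6 = 7. Add edge {7,8}. Now deg[8]=0, deg[7]=2.
Step 7: smallest deg-1 vertex = 9, p_7 = 7. Add edge {7,9}. Now deg[9]=0, deg[7]=1.
Step 8: smallest deg-1 vertex = 7, p_8 = 4. Add edge {4,7}. Now deg[7]=0, deg[4]=2.
Step 9: smallest deg-1 vertex = 10, p_9 = 4. Add edge {4,10}. Now deg[10]=0, deg[4]=1.
Final: two remaining deg-1 vertices are 4, 11. Add edge {4,11}.

Answer: 2 10
3 8
5 6
1 6
1 10
7 8
7 9
4 7
4 10
4 11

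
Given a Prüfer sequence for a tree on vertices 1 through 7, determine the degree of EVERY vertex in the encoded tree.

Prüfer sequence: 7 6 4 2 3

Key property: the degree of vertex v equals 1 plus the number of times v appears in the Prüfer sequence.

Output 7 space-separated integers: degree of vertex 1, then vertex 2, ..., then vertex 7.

Answer: 1 2 2 2 1 2 2

Derivation:
p_1 = 7: count[7] becomes 1
p_2 = 6: count[6] becomes 1
p_3 = 4: count[4] becomes 1
p_4 = 2: count[2] becomes 1
p_5 = 3: count[3] becomes 1
Degrees (1 + count): deg[1]=1+0=1, deg[2]=1+1=2, deg[3]=1+1=2, deg[4]=1+1=2, deg[5]=1+0=1, deg[6]=1+1=2, deg[7]=1+1=2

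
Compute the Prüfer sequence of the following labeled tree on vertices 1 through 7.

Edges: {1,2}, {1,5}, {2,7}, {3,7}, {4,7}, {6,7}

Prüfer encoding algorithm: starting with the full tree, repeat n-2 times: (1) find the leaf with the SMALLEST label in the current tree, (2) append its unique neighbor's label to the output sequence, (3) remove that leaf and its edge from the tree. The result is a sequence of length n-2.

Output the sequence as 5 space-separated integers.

Answer: 7 7 1 2 7

Derivation:
Step 1: leaves = {3,4,5,6}. Remove smallest leaf 3, emit neighbor 7.
Step 2: leaves = {4,5,6}. Remove smallest leaf 4, emit neighbor 7.
Step 3: leaves = {5,6}. Remove smallest leaf 5, emit neighbor 1.
Step 4: leaves = {1,6}. Remove smallest leaf 1, emit neighbor 2.
Step 5: leaves = {2,6}. Remove smallest leaf 2, emit neighbor 7.
Done: 2 vertices remain (6, 7). Sequence = [7 7 1 2 7]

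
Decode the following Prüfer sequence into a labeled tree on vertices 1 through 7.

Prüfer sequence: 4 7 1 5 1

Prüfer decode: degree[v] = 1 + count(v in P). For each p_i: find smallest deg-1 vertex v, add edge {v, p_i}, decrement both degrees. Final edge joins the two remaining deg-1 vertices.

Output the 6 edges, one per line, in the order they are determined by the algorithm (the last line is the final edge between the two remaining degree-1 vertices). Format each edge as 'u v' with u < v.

Answer: 2 4
3 7
1 4
5 6
1 5
1 7

Derivation:
Initial degrees: {1:3, 2:1, 3:1, 4:2, 5:2, 6:1, 7:2}
Step 1: smallest deg-1 vertex = 2, p_1 = 4. Add edge {2,4}. Now deg[2]=0, deg[4]=1.
Step 2: smallest deg-1 vertex = 3, p_2 = 7. Add edge {3,7}. Now deg[3]=0, deg[7]=1.
Step 3: smallest deg-1 vertex = 4, p_3 = 1. Add edge {1,4}. Now deg[4]=0, deg[1]=2.
Step 4: smallest deg-1 vertex = 6, p_4 = 5. Add edge {5,6}. Now deg[6]=0, deg[5]=1.
Step 5: smallest deg-1 vertex = 5, p_5 = 1. Add edge {1,5}. Now deg[5]=0, deg[1]=1.
Final: two remaining deg-1 vertices are 1, 7. Add edge {1,7}.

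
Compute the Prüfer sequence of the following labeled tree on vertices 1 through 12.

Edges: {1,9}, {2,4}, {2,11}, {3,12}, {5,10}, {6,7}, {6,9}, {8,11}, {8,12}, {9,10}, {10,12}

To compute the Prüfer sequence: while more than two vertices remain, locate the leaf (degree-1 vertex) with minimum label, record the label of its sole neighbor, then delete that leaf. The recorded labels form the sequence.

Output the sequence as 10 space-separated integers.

Answer: 9 12 2 11 10 6 9 10 12 8

Derivation:
Step 1: leaves = {1,3,4,5,7}. Remove smallest leaf 1, emit neighbor 9.
Step 2: leaves = {3,4,5,7}. Remove smallest leaf 3, emit neighbor 12.
Step 3: leaves = {4,5,7}. Remove smallest leaf 4, emit neighbor 2.
Step 4: leaves = {2,5,7}. Remove smallest leaf 2, emit neighbor 11.
Step 5: leaves = {5,7,11}. Remove smallest leaf 5, emit neighbor 10.
Step 6: leaves = {7,11}. Remove smallest leaf 7, emit neighbor 6.
Step 7: leaves = {6,11}. Remove smallest leaf 6, emit neighbor 9.
Step 8: leaves = {9,11}. Remove smallest leaf 9, emit neighbor 10.
Step 9: leaves = {10,11}. Remove smallest leaf 10, emit neighbor 12.
Step 10: leaves = {11,12}. Remove smallest leaf 11, emit neighbor 8.
Done: 2 vertices remain (8, 12). Sequence = [9 12 2 11 10 6 9 10 12 8]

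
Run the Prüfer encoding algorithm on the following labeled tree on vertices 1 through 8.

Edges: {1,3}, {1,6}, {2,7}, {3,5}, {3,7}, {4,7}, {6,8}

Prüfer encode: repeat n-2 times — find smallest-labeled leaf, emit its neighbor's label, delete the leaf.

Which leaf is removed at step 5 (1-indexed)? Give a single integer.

Step 1: current leaves = {2,4,5,8}. Remove leaf 2 (neighbor: 7).
Step 2: current leaves = {4,5,8}. Remove leaf 4 (neighbor: 7).
Step 3: current leaves = {5,7,8}. Remove leaf 5 (neighbor: 3).
Step 4: current leaves = {7,8}. Remove leaf 7 (neighbor: 3).
Step 5: current leaves = {3,8}. Remove leaf 3 (neighbor: 1).

Answer: 3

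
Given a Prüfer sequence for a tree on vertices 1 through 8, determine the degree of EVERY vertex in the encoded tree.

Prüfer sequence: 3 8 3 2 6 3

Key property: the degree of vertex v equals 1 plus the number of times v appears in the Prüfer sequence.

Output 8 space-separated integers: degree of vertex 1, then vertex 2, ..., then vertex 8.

p_1 = 3: count[3] becomes 1
p_2 = 8: count[8] becomes 1
p_3 = 3: count[3] becomes 2
p_4 = 2: count[2] becomes 1
p_5 = 6: count[6] becomes 1
p_6 = 3: count[3] becomes 3
Degrees (1 + count): deg[1]=1+0=1, deg[2]=1+1=2, deg[3]=1+3=4, deg[4]=1+0=1, deg[5]=1+0=1, deg[6]=1+1=2, deg[7]=1+0=1, deg[8]=1+1=2

Answer: 1 2 4 1 1 2 1 2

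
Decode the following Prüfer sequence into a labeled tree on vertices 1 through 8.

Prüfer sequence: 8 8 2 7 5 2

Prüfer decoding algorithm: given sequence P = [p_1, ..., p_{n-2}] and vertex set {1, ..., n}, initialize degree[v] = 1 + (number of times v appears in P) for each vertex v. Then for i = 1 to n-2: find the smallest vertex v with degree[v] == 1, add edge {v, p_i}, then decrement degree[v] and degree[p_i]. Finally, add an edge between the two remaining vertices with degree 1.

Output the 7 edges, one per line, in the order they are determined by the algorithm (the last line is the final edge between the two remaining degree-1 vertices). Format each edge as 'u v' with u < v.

Answer: 1 8
3 8
2 4
6 7
5 7
2 5
2 8

Derivation:
Initial degrees: {1:1, 2:3, 3:1, 4:1, 5:2, 6:1, 7:2, 8:3}
Step 1: smallest deg-1 vertex = 1, p_1 = 8. Add edge {1,8}. Now deg[1]=0, deg[8]=2.
Step 2: smallest deg-1 vertex = 3, p_2 = 8. Add edge {3,8}. Now deg[3]=0, deg[8]=1.
Step 3: smallest deg-1 vertex = 4, p_3 = 2. Add edge {2,4}. Now deg[4]=0, deg[2]=2.
Step 4: smallest deg-1 vertex = 6, p_4 = 7. Add edge {6,7}. Now deg[6]=0, deg[7]=1.
Step 5: smallest deg-1 vertex = 7, p_5 = 5. Add edge {5,7}. Now deg[7]=0, deg[5]=1.
Step 6: smallest deg-1 vertex = 5, p_6 = 2. Add edge {2,5}. Now deg[5]=0, deg[2]=1.
Final: two remaining deg-1 vertices are 2, 8. Add edge {2,8}.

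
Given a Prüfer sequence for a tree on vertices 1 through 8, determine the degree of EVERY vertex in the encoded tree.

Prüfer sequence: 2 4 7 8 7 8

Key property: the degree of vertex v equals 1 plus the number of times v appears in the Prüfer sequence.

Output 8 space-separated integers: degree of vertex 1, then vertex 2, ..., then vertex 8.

p_1 = 2: count[2] becomes 1
p_2 = 4: count[4] becomes 1
p_3 = 7: count[7] becomes 1
p_4 = 8: count[8] becomes 1
p_5 = 7: count[7] becomes 2
p_6 = 8: count[8] becomes 2
Degrees (1 + count): deg[1]=1+0=1, deg[2]=1+1=2, deg[3]=1+0=1, deg[4]=1+1=2, deg[5]=1+0=1, deg[6]=1+0=1, deg[7]=1+2=3, deg[8]=1+2=3

Answer: 1 2 1 2 1 1 3 3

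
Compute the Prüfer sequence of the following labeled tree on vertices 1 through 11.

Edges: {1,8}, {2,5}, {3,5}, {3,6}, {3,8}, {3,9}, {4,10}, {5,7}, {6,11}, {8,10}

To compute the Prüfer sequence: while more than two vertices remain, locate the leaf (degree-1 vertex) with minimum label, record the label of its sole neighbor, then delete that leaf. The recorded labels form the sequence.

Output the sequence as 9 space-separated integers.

Step 1: leaves = {1,2,4,7,9,11}. Remove smallest leaf 1, emit neighbor 8.
Step 2: leaves = {2,4,7,9,11}. Remove smallest leaf 2, emit neighbor 5.
Step 3: leaves = {4,7,9,11}. Remove smallest leaf 4, emit neighbor 10.
Step 4: leaves = {7,9,10,11}. Remove smallest leaf 7, emit neighbor 5.
Step 5: leaves = {5,9,10,11}. Remove smallest leaf 5, emit neighbor 3.
Step 6: leaves = {9,10,11}. Remove smallest leaf 9, emit neighbor 3.
Step 7: leaves = {10,11}. Remove smallest leaf 10, emit neighbor 8.
Step 8: leaves = {8,11}. Remove smallest leaf 8, emit neighbor 3.
Step 9: leaves = {3,11}. Remove smallest leaf 3, emit neighbor 6.
Done: 2 vertices remain (6, 11). Sequence = [8 5 10 5 3 3 8 3 6]

Answer: 8 5 10 5 3 3 8 3 6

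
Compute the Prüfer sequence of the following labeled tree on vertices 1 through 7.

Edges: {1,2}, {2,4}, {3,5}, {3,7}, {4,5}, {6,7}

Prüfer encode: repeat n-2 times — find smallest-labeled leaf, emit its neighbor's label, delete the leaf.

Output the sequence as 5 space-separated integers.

Step 1: leaves = {1,6}. Remove smallest leaf 1, emit neighbor 2.
Step 2: leaves = {2,6}. Remove smallest leaf 2, emit neighbor 4.
Step 3: leaves = {4,6}. Remove smallest leaf 4, emit neighbor 5.
Step 4: leaves = {5,6}. Remove smallest leaf 5, emit neighbor 3.
Step 5: leaves = {3,6}. Remove smallest leaf 3, emit neighbor 7.
Done: 2 vertices remain (6, 7). Sequence = [2 4 5 3 7]

Answer: 2 4 5 3 7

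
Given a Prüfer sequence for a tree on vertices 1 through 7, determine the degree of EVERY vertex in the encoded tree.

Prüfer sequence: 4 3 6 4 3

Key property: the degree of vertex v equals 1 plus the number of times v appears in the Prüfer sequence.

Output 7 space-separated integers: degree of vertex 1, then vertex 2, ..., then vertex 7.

p_1 = 4: count[4] becomes 1
p_2 = 3: count[3] becomes 1
p_3 = 6: count[6] becomes 1
p_4 = 4: count[4] becomes 2
p_5 = 3: count[3] becomes 2
Degrees (1 + count): deg[1]=1+0=1, deg[2]=1+0=1, deg[3]=1+2=3, deg[4]=1+2=3, deg[5]=1+0=1, deg[6]=1+1=2, deg[7]=1+0=1

Answer: 1 1 3 3 1 2 1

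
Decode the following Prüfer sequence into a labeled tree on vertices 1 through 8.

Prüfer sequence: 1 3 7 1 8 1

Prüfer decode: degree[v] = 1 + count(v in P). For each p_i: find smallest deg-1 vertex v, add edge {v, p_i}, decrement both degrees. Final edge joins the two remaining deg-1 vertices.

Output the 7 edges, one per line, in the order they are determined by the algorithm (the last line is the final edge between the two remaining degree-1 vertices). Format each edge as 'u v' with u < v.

Initial degrees: {1:4, 2:1, 3:2, 4:1, 5:1, 6:1, 7:2, 8:2}
Step 1: smallest deg-1 vertex = 2, p_1 = 1. Add edge {1,2}. Now deg[2]=0, deg[1]=3.
Step 2: smallest deg-1 vertex = 4, p_2 = 3. Add edge {3,4}. Now deg[4]=0, deg[3]=1.
Step 3: smallest deg-1 vertex = 3, p_3 = 7. Add edge {3,7}. Now deg[3]=0, deg[7]=1.
Step 4: smallest deg-1 vertex = 5, p_4 = 1. Add edge {1,5}. Now deg[5]=0, deg[1]=2.
Step 5: smallest deg-1 vertex = 6, p_5 = 8. Add edge {6,8}. Now deg[6]=0, deg[8]=1.
Step 6: smallest deg-1 vertex = 7, p_6 = 1. Add edge {1,7}. Now deg[7]=0, deg[1]=1.
Final: two remaining deg-1 vertices are 1, 8. Add edge {1,8}.

Answer: 1 2
3 4
3 7
1 5
6 8
1 7
1 8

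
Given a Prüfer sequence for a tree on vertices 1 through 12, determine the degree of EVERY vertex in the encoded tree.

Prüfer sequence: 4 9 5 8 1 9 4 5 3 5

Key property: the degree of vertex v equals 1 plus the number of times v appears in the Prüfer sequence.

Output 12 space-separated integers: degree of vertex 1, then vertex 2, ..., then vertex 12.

p_1 = 4: count[4] becomes 1
p_2 = 9: count[9] becomes 1
p_3 = 5: count[5] becomes 1
p_4 = 8: count[8] becomes 1
p_5 = 1: count[1] becomes 1
p_6 = 9: count[9] becomes 2
p_7 = 4: count[4] becomes 2
p_8 = 5: count[5] becomes 2
p_9 = 3: count[3] becomes 1
p_10 = 5: count[5] becomes 3
Degrees (1 + count): deg[1]=1+1=2, deg[2]=1+0=1, deg[3]=1+1=2, deg[4]=1+2=3, deg[5]=1+3=4, deg[6]=1+0=1, deg[7]=1+0=1, deg[8]=1+1=2, deg[9]=1+2=3, deg[10]=1+0=1, deg[11]=1+0=1, deg[12]=1+0=1

Answer: 2 1 2 3 4 1 1 2 3 1 1 1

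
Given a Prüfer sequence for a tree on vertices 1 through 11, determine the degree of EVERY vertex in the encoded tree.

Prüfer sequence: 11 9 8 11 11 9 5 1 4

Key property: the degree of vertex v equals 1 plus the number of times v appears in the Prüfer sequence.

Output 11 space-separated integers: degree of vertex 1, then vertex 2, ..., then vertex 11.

Answer: 2 1 1 2 2 1 1 2 3 1 4

Derivation:
p_1 = 11: count[11] becomes 1
p_2 = 9: count[9] becomes 1
p_3 = 8: count[8] becomes 1
p_4 = 11: count[11] becomes 2
p_5 = 11: count[11] becomes 3
p_6 = 9: count[9] becomes 2
p_7 = 5: count[5] becomes 1
p_8 = 1: count[1] becomes 1
p_9 = 4: count[4] becomes 1
Degrees (1 + count): deg[1]=1+1=2, deg[2]=1+0=1, deg[3]=1+0=1, deg[4]=1+1=2, deg[5]=1+1=2, deg[6]=1+0=1, deg[7]=1+0=1, deg[8]=1+1=2, deg[9]=1+2=3, deg[10]=1+0=1, deg[11]=1+3=4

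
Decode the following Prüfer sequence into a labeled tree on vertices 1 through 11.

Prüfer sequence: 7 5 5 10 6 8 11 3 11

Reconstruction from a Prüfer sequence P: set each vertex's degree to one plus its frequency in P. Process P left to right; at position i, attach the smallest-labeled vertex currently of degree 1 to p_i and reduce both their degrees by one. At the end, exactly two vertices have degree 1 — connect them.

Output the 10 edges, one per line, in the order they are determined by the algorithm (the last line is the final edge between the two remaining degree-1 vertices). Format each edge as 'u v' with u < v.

Answer: 1 7
2 5
4 5
5 10
6 7
6 8
8 11
3 9
3 11
10 11

Derivation:
Initial degrees: {1:1, 2:1, 3:2, 4:1, 5:3, 6:2, 7:2, 8:2, 9:1, 10:2, 11:3}
Step 1: smallest deg-1 vertex = 1, p_1 = 7. Add edge {1,7}. Now deg[1]=0, deg[7]=1.
Step 2: smallest deg-1 vertex = 2, p_2 = 5. Add edge {2,5}. Now deg[2]=0, deg[5]=2.
Step 3: smallest deg-1 vertex = 4, p_3 = 5. Add edge {4,5}. Now deg[4]=0, deg[5]=1.
Step 4: smallest deg-1 vertex = 5, p_4 = 10. Add edge {5,10}. Now deg[5]=0, deg[10]=1.
Step 5: smallest deg-1 vertex = 7, p_5 = 6. Add edge {6,7}. Now deg[7]=0, deg[6]=1.
Step 6: smallest deg-1 vertex = 6, p_6 = 8. Add edge {6,8}. Now deg[6]=0, deg[8]=1.
Step 7: smallest deg-1 vertex = 8, p_7 = 11. Add edge {8,11}. Now deg[8]=0, deg[11]=2.
Step 8: smallest deg-1 vertex = 9, p_8 = 3. Add edge {3,9}. Now deg[9]=0, deg[3]=1.
Step 9: smallest deg-1 vertex = 3, p_9 = 11. Add edge {3,11}. Now deg[3]=0, deg[11]=1.
Final: two remaining deg-1 vertices are 10, 11. Add edge {10,11}.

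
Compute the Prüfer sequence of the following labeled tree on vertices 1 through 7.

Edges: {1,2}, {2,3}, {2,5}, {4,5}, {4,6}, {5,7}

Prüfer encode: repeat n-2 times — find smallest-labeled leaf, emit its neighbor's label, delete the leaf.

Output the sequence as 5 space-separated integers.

Answer: 2 2 5 4 5

Derivation:
Step 1: leaves = {1,3,6,7}. Remove smallest leaf 1, emit neighbor 2.
Step 2: leaves = {3,6,7}. Remove smallest leaf 3, emit neighbor 2.
Step 3: leaves = {2,6,7}. Remove smallest leaf 2, emit neighbor 5.
Step 4: leaves = {6,7}. Remove smallest leaf 6, emit neighbor 4.
Step 5: leaves = {4,7}. Remove smallest leaf 4, emit neighbor 5.
Done: 2 vertices remain (5, 7). Sequence = [2 2 5 4 5]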